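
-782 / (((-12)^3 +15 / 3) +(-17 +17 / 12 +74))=552 / 1175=0.47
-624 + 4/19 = -11852/19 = -623.79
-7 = -7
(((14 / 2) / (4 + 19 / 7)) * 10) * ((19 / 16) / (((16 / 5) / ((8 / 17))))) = 23275 / 12784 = 1.82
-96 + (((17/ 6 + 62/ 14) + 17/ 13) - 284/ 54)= -455477/ 4914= -92.69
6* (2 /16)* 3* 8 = 18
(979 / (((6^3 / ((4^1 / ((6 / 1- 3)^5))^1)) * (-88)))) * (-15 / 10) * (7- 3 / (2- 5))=89 / 8748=0.01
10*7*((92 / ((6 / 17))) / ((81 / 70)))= 3831800 / 243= 15768.72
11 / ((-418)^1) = -1 / 38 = -0.03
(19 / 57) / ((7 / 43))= 43 / 21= 2.05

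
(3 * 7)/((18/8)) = 28/3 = 9.33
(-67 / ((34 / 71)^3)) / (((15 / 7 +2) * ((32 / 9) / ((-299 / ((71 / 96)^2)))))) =3225873924 / 142477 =22641.37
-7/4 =-1.75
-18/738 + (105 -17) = 87.98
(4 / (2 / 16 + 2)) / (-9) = -32 / 153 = -0.21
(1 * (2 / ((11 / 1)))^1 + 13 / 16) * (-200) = -4375 / 22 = -198.86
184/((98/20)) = 1840/49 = 37.55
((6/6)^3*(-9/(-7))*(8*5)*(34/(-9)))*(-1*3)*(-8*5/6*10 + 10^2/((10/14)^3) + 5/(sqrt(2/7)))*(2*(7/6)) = 3400*sqrt(14) + 847552/3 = 295238.97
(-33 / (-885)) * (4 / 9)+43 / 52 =116453 / 138060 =0.84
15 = 15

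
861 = 861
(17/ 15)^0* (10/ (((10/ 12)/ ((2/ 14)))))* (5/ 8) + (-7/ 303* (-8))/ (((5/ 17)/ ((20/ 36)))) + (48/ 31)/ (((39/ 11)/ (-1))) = 15136571/ 15385734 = 0.98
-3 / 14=-0.21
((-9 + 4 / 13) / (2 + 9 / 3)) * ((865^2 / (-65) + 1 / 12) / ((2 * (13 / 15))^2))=3043757265 / 456976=6660.65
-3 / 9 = -1 / 3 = -0.33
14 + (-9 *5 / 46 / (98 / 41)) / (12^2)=1009587 / 72128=14.00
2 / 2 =1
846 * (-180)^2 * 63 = 1726855200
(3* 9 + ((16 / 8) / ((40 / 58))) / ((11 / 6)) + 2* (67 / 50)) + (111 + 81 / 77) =275879 / 1925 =143.31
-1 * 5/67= -5/67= -0.07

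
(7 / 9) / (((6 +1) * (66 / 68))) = 0.11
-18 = -18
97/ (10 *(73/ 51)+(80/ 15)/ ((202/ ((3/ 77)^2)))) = 6.78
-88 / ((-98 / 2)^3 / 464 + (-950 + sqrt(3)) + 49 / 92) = 10022459392* sqrt(3) / 164830412406697 + 12057231832448 / 164830412406697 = 0.07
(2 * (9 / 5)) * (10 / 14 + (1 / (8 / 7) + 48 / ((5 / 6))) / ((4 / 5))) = 148797 / 560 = 265.71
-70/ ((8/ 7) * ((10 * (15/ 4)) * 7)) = -7/ 30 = -0.23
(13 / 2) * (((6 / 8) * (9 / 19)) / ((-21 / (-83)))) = 9711 / 1064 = 9.13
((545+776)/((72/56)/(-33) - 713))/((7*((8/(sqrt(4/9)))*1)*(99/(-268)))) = 88507/1482408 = 0.06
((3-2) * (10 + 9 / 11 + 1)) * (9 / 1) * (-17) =-19890 / 11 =-1808.18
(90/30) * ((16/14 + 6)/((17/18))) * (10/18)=1500/119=12.61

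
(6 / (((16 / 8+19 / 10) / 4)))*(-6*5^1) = -2400 / 13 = -184.62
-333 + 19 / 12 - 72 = -4841 / 12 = -403.42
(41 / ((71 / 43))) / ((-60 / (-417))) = 245057 / 1420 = 172.58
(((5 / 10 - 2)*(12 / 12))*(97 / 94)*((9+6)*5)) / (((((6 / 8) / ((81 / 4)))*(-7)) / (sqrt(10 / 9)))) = 472.00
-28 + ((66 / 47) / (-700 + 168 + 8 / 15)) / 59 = -309489479 / 11053178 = -28.00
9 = 9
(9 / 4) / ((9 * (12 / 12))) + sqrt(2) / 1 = 1 / 4 + sqrt(2) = 1.66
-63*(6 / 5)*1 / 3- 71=-481 / 5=-96.20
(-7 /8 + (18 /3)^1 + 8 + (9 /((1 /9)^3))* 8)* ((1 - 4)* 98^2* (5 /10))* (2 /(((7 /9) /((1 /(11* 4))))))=-3889703349 /88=-44201174.42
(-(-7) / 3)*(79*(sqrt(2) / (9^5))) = 553*sqrt(2) / 177147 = 0.00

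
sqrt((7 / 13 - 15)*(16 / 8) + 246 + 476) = sqrt(117130) / 13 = 26.33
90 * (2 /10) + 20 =38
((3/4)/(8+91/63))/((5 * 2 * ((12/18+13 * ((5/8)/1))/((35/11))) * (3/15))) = 0.01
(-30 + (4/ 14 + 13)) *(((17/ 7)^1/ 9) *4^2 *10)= -35360/ 49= -721.63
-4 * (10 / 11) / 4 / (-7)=10 / 77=0.13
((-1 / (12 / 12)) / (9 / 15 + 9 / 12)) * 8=-160 / 27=-5.93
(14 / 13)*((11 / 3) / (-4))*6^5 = -99792 / 13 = -7676.31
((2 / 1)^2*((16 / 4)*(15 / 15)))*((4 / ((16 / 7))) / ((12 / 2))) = 14 / 3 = 4.67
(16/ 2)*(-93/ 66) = -11.27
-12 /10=-6 /5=-1.20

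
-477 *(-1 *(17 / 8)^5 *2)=677271789 / 16384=41337.39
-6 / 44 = -3 / 22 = -0.14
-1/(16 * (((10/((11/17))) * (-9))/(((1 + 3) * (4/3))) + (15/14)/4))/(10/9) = 231/106000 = 0.00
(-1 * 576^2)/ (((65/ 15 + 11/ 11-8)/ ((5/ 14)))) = 311040/ 7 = 44434.29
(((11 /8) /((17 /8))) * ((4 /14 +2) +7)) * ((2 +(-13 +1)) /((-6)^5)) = 3575 /462672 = 0.01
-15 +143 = 128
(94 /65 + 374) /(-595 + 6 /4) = -48808 /77155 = -0.63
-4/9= -0.44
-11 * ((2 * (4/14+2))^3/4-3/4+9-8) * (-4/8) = 364221/2744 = 132.73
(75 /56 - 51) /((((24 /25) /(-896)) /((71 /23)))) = 3290850 /23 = 143080.43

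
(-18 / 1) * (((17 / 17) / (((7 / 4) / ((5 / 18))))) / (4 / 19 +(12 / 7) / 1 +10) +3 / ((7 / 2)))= -86974 / 5551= -15.67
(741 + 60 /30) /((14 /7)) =371.50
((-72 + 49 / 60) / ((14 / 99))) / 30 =-46981 / 2800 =-16.78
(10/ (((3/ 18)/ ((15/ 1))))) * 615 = 553500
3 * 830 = 2490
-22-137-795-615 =-1569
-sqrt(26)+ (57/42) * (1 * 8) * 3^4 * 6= 36936/7 - sqrt(26)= 5271.47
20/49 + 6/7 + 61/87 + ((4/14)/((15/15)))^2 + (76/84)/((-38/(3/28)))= 2.05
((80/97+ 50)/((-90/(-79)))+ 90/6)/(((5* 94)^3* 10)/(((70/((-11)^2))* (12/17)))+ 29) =0.00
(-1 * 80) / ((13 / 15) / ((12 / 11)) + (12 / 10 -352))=14400 / 63001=0.23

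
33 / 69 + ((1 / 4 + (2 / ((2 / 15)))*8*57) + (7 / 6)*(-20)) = 1881601 / 276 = 6817.39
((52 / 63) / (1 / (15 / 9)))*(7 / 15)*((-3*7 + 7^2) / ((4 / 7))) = 2548 / 81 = 31.46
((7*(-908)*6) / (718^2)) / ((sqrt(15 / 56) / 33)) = -209748*sqrt(210) / 644405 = -4.72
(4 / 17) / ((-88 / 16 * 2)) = -4 / 187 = -0.02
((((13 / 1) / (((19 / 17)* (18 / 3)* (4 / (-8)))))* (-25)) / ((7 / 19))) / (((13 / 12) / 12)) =20400 / 7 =2914.29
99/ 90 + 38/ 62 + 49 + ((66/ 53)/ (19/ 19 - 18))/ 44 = 7082078/ 139655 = 50.71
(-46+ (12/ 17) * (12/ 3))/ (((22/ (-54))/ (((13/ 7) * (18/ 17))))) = 4637412/ 22253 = 208.39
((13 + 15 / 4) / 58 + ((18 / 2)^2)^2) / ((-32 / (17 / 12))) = -25877723 / 89088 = -290.47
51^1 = 51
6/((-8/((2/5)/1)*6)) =-1/20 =-0.05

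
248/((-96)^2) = 31/1152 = 0.03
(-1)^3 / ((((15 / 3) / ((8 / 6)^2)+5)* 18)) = -8 / 1125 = -0.01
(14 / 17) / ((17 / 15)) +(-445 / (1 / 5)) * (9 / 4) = -5786385 / 1156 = -5005.52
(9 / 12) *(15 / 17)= 45 / 68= 0.66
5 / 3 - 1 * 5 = -10 / 3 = -3.33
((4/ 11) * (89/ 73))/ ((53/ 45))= 16020/ 42559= 0.38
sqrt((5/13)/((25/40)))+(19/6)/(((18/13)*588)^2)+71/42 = 2*sqrt(26)/13+1136216779/672126336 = 2.47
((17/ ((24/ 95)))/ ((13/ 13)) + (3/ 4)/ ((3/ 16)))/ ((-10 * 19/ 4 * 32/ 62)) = -53041/ 18240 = -2.91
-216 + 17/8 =-1711/8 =-213.88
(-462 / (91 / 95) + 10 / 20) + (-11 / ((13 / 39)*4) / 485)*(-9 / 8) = -97205659 / 201760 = -481.79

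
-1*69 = -69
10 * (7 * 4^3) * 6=26880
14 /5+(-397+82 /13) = -25213 /65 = -387.89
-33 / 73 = -0.45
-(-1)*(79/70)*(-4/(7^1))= -0.64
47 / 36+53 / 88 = 1.91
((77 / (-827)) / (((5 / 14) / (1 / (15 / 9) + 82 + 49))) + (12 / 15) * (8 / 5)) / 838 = -0.04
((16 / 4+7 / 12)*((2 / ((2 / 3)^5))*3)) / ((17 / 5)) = 66825 / 1088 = 61.42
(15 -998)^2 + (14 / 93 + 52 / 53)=4762844059 / 4929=966290.13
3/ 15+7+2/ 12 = 7.37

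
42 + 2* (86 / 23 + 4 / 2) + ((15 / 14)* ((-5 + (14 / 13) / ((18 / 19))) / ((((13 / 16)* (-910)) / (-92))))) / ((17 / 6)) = 2243372774 / 42092323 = 53.30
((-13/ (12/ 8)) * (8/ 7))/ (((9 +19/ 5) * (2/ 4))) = -65/ 42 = -1.55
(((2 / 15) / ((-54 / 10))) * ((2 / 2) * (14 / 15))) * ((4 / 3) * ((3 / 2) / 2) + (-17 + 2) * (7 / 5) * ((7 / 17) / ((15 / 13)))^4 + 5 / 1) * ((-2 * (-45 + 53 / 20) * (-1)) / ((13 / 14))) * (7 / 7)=1324190820536276 / 111308697703125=11.90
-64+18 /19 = -1198 /19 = -63.05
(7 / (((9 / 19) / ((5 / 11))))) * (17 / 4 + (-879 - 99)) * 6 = -2590175 / 66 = -39245.08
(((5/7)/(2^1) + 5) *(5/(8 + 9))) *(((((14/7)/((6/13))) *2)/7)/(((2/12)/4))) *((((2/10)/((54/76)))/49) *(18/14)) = 98800/285719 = 0.35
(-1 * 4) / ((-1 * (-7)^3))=-4 / 343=-0.01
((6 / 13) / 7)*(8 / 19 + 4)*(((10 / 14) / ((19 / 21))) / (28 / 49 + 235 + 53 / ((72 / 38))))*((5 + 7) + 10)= 5987520 / 311676209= 0.02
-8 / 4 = -2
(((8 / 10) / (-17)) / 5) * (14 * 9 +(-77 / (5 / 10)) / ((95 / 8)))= -42952 / 40375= -1.06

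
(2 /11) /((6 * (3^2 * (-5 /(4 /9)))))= -4 /13365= -0.00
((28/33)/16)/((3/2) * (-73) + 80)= -7/3894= -0.00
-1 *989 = -989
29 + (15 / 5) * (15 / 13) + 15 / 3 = 487 / 13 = 37.46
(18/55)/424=9/11660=0.00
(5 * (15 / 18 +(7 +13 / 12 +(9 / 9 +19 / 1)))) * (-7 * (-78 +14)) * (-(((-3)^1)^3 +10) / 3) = 3303440 / 9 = 367048.89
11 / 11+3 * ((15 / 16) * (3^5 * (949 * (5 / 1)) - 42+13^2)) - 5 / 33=856223009 / 264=3243268.97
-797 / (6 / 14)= -5579 / 3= -1859.67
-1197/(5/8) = -9576/5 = -1915.20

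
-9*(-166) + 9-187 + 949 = 2265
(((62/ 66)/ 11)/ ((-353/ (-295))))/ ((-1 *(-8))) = 9145/ 1025112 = 0.01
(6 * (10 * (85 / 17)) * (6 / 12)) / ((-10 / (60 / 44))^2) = 675 / 242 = 2.79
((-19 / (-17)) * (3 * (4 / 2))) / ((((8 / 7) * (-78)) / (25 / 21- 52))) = 20273 / 5304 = 3.82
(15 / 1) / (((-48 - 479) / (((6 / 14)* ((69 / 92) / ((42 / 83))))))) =-3735 / 206584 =-0.02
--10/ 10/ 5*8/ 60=2/ 75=0.03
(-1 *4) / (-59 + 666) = -4 / 607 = -0.01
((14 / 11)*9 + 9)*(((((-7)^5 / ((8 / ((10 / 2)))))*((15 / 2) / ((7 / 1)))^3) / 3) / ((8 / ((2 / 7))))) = -8859375 / 2816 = -3146.08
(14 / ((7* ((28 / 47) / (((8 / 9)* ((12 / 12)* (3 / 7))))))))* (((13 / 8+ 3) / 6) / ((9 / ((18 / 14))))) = 1739 / 12348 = 0.14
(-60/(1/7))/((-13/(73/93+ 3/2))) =29750/403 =73.82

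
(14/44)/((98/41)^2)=1681/30184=0.06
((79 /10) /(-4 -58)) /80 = -79 /49600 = -0.00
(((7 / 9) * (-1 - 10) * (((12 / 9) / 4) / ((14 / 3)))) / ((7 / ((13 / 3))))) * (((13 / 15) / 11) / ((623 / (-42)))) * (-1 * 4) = -676 / 84105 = -0.01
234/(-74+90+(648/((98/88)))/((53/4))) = 303849/77800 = 3.91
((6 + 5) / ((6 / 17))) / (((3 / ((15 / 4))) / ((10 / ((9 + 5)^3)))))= 4675 / 32928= 0.14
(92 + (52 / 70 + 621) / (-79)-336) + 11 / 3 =-2058848 / 8295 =-248.20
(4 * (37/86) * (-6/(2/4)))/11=-888/473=-1.88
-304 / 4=-76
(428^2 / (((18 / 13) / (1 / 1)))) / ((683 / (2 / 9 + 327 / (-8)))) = -435645899 / 55323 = -7874.59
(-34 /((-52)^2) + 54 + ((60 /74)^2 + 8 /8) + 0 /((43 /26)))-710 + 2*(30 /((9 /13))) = -3152183459 /5552664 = -567.69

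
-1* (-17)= 17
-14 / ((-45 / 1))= 0.31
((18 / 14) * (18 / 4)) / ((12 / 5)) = 135 / 56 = 2.41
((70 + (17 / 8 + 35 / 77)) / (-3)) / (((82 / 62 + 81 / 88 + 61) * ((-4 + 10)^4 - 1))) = -65999 / 223422465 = -0.00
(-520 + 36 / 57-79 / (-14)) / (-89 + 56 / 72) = 1229859 / 211204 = 5.82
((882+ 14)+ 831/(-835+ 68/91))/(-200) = -67946011/15183400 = -4.48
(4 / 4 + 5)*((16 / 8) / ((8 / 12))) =18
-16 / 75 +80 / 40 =134 / 75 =1.79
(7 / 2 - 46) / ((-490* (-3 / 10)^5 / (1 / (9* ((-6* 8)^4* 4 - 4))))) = -21250 / 113773135329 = -0.00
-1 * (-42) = 42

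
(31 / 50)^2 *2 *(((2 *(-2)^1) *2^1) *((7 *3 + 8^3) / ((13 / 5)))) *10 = -315208 / 25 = -12608.32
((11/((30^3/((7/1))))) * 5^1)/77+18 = 97201/5400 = 18.00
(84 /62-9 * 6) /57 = -544 /589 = -0.92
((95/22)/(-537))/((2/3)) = -95/7876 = -0.01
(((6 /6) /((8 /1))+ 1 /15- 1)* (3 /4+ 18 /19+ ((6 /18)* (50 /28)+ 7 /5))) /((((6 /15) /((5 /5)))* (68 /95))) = -2858299 /274176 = -10.43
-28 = -28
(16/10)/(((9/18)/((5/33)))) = 16/33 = 0.48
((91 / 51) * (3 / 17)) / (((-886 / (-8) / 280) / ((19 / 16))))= 121030 / 128027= 0.95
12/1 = 12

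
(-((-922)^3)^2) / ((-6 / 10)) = 3071535439966963520 / 3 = 1023845146655654506.67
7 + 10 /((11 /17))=247 /11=22.45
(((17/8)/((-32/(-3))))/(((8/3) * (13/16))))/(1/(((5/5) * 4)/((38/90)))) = 6885/7904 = 0.87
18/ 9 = 2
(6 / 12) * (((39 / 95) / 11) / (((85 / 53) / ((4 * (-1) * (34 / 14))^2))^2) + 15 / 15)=8167747309 / 125452250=65.11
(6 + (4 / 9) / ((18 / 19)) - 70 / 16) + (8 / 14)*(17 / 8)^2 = 42407 / 9072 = 4.67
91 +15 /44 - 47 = 1951 /44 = 44.34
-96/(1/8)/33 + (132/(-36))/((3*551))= -1269625/54549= -23.27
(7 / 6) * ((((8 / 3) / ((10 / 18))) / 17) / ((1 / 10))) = 56 / 17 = 3.29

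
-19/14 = -1.36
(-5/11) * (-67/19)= 335/209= 1.60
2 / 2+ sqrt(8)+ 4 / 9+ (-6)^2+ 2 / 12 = 2 * sqrt(2)+ 677 / 18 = 40.44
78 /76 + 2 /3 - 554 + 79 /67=-4209515 /7638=-551.13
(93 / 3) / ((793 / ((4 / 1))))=124 / 793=0.16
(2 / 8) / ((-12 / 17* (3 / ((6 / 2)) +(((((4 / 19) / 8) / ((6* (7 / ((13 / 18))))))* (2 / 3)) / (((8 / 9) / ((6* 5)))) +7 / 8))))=-2261 / 12035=-0.19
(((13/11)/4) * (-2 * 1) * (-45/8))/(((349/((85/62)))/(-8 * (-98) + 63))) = 3828825/346208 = 11.06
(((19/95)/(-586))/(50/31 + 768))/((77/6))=-93/2691301690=-0.00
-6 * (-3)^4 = -486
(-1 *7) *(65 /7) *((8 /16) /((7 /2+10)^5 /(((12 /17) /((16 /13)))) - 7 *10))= -3380 /81303193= -0.00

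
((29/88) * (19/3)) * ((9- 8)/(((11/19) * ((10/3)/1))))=1.08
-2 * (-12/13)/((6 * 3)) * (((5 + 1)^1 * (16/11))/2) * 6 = 384/143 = 2.69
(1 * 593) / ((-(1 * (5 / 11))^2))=-71753 / 25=-2870.12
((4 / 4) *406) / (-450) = -203 / 225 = -0.90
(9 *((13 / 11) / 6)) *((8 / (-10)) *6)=-468 / 55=-8.51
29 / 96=0.30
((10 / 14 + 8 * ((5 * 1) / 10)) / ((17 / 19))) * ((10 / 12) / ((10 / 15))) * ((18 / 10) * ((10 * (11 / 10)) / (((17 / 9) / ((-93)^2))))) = 4831824393 / 8092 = 597111.27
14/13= 1.08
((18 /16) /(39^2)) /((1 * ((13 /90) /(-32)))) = -0.16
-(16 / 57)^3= -4096 / 185193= -0.02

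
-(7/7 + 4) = -5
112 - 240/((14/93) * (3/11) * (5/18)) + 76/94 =-6886550/329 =-20931.76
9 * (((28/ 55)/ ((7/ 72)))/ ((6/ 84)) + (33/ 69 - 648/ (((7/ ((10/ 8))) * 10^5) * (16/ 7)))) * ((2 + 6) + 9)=456994400571/ 40480000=11289.39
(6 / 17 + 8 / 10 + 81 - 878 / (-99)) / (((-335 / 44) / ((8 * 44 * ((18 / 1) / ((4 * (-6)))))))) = 269613344 / 85425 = 3156.14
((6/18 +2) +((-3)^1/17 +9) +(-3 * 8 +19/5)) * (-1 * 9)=6918/85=81.39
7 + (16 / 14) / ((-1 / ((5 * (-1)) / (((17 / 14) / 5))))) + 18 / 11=6015 / 187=32.17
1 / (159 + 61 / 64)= 64 / 10237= 0.01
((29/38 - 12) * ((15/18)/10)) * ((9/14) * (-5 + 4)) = 0.60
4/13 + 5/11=0.76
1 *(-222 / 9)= -24.67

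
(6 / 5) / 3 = 2 / 5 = 0.40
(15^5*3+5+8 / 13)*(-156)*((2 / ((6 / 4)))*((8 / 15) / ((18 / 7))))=-13267832704 / 135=-98280242.25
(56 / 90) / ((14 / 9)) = 2 / 5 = 0.40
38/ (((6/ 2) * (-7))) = -38/ 21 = -1.81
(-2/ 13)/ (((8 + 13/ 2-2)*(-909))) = 4/ 295425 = 0.00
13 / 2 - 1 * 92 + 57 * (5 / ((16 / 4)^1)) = -57 / 4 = -14.25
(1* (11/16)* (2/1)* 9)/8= 99/64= 1.55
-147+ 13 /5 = -722 /5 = -144.40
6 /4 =3 /2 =1.50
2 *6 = 12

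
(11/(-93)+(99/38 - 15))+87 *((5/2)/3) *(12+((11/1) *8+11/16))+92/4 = 413355341/56544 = 7310.33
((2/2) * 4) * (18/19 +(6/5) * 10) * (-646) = -33456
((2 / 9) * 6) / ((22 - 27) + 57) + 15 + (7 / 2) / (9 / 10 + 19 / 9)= 171091 / 10569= 16.19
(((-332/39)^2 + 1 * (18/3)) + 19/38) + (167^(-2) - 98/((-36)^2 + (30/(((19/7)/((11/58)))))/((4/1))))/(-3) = 6383418276879559/80809619843394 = 78.99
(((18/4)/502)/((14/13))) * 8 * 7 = 117/251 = 0.47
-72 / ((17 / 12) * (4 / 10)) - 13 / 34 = -4333 / 34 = -127.44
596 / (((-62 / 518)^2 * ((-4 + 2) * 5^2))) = -19990138 / 24025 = -832.06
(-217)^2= 47089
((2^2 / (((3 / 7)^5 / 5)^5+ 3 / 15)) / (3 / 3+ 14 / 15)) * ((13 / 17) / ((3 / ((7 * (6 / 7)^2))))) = 2801875508940783810614625000 / 206608384217188449172806137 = 13.56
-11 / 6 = -1.83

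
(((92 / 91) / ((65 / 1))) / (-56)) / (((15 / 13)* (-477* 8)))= 23 / 364618800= 0.00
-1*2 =-2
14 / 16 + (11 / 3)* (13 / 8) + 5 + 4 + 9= 149 / 6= 24.83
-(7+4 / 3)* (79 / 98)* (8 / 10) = -5.37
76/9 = 8.44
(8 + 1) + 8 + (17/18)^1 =323/18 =17.94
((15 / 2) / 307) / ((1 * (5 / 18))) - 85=-84.91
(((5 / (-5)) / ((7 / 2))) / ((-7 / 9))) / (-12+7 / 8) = -0.03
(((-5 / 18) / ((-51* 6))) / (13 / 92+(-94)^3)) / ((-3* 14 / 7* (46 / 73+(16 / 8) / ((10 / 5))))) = 1679 / 15025656697254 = 0.00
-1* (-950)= 950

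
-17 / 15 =-1.13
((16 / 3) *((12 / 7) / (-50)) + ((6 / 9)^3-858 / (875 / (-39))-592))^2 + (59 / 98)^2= 33532184441973961 / 109395562500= 306522.35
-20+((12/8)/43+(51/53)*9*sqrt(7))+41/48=-39445/2064+459*sqrt(7)/53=3.80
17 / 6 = 2.83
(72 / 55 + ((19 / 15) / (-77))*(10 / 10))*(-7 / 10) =-0.90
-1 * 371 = -371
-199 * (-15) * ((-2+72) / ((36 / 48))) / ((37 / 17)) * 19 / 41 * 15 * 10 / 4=3374542500 / 1517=2224484.18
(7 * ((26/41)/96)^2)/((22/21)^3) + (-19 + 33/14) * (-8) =4270635443645/32075524096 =133.14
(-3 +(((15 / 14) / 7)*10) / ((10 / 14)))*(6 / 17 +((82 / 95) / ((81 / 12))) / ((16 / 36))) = -6208 / 11305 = -0.55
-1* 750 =-750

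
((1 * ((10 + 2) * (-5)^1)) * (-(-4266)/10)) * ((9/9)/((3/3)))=-25596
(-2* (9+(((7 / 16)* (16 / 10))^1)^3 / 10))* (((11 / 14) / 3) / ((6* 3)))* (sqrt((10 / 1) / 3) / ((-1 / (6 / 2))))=993773* sqrt(30) / 3780000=1.44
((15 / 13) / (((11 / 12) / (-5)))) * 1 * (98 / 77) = -12600 / 1573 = -8.01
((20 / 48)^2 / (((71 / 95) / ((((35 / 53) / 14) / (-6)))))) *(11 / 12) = -130625 / 78029568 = -0.00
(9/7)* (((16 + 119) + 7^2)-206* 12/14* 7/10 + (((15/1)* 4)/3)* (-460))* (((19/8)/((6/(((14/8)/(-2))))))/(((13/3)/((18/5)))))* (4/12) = 1127.07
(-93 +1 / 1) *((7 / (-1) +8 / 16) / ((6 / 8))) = 797.33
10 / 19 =0.53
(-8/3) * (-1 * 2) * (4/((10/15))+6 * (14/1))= 480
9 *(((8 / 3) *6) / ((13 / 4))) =44.31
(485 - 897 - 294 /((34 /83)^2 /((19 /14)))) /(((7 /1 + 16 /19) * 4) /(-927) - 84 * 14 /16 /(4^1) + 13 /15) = 159.03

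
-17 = -17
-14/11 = -1.27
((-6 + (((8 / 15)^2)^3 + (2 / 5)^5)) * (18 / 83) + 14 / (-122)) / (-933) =9027053977 / 5978532796875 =0.00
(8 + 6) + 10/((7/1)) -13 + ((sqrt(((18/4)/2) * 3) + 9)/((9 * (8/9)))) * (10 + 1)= 18.38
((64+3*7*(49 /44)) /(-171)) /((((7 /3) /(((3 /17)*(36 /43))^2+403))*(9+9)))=-828055920215 /168862350888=-4.90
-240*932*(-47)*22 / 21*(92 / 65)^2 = 130506483712 / 5915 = 22063648.98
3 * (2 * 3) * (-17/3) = -102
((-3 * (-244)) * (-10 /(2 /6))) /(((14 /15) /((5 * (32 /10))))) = -2635200 /7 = -376457.14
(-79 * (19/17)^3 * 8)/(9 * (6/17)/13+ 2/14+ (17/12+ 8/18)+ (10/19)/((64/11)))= -377.26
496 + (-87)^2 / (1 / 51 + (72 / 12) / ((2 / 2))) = 538291 / 307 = 1753.39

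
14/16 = 7/8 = 0.88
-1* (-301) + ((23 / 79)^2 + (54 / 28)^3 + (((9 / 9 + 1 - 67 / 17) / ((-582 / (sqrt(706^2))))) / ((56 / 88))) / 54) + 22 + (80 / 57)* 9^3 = 19607829800335199 / 14486928289848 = 1353.48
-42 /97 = -0.43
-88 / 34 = -44 / 17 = -2.59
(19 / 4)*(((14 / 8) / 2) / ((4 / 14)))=931 / 64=14.55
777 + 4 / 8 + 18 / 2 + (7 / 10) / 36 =283147 / 360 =786.52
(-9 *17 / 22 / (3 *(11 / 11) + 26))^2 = 23409 / 407044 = 0.06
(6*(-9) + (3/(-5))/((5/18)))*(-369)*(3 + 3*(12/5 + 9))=96362136/125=770897.09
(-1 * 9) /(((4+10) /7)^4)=-9 /16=-0.56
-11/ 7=-1.57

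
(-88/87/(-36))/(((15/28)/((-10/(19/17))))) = -20944/44631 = -0.47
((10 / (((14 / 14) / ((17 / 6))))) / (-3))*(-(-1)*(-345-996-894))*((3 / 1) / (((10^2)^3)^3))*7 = 17731 / 40000000000000000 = 0.00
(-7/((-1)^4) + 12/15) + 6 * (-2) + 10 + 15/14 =-499/70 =-7.13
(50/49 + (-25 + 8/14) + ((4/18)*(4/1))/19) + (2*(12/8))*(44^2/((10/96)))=2334952411/41895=55733.44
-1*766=-766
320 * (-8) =-2560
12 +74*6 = 456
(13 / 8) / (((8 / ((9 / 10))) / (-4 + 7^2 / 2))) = 4797 / 1280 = 3.75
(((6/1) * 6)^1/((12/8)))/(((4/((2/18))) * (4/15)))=5/2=2.50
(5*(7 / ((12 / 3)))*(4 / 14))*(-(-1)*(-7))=-35 / 2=-17.50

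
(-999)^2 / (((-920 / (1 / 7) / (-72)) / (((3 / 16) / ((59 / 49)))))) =188622189 / 108560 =1737.49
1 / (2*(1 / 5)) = 5 / 2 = 2.50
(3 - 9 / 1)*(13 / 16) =-39 / 8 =-4.88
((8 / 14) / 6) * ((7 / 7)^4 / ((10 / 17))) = 0.16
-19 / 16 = -1.19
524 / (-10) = -262 / 5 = -52.40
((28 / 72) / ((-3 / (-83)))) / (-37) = -581 / 1998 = -0.29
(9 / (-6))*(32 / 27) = -16 / 9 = -1.78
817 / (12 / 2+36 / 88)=17974 / 141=127.48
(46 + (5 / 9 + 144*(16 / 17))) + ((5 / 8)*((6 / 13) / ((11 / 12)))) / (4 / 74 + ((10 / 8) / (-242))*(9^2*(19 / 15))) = 1230143791 / 6780501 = 181.42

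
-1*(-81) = 81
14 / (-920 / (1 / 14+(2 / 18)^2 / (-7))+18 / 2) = -1106 / 1042569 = -0.00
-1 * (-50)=50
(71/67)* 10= 710/67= 10.60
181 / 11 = 16.45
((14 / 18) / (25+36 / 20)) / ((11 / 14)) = 245 / 6633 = 0.04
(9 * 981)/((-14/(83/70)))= -732807/980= -747.76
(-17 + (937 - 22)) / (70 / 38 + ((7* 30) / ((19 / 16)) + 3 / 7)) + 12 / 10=370051 / 59555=6.21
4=4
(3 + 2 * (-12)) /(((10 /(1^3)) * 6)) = -7 /20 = -0.35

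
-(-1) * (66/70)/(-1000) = -0.00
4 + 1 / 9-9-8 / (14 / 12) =-740 / 63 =-11.75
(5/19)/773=5/14687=0.00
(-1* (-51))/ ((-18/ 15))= -85/ 2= -42.50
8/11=0.73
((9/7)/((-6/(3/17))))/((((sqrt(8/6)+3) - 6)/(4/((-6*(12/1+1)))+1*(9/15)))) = 321*sqrt(3)/177905+2889/355810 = 0.01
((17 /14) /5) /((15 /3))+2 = 717 /350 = 2.05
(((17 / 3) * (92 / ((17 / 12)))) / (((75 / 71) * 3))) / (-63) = -26128 / 14175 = -1.84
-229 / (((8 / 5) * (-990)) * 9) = 229 / 14256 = 0.02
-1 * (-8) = 8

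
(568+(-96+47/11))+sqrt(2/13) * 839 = 839 * sqrt(26)/13+5239/11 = 805.36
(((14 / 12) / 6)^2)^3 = 117649 / 2176782336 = 0.00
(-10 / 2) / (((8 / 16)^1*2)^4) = -5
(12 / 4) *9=27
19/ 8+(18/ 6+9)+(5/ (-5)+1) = 115/ 8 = 14.38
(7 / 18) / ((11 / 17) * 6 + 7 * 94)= 119 / 202536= 0.00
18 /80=9 /40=0.22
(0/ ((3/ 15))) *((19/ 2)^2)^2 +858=858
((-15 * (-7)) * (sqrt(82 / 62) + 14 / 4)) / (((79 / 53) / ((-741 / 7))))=-4123665 / 158-589095 * sqrt(1271) / 2449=-34674.84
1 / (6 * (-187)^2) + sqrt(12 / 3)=419629 / 209814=2.00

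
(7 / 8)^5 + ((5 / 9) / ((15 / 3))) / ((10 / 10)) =184031 / 294912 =0.62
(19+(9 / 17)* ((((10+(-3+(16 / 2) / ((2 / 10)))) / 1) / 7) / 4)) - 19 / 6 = 23879 / 1428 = 16.72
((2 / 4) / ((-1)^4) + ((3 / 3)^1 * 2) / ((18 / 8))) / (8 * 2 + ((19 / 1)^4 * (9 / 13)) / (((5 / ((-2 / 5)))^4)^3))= 19371509552001953125 / 223159790125537260192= 0.09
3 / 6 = 1 / 2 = 0.50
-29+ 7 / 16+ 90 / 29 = -11813 / 464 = -25.46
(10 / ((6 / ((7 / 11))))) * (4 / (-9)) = -140 / 297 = -0.47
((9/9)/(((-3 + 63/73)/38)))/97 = -1387/7566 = -0.18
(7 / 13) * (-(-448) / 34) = 1568 / 221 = 7.10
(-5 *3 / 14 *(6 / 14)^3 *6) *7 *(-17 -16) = 40095 / 343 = 116.90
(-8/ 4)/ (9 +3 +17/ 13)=-0.15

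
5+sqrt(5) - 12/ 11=6.15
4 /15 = 0.27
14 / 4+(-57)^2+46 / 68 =55304 / 17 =3253.18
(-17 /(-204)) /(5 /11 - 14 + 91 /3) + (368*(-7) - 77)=-5879037 /2216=-2653.00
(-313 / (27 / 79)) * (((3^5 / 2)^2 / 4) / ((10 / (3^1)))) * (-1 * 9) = 1460104623 / 160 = 9125653.89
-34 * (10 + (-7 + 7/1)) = -340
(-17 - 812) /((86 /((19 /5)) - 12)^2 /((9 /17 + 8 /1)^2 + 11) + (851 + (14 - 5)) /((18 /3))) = -1810876719 /316046999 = -5.73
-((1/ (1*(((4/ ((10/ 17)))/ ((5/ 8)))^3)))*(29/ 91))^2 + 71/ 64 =3720270852358593511/ 3353483770303873024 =1.11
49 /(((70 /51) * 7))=51 /10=5.10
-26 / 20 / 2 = -13 / 20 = -0.65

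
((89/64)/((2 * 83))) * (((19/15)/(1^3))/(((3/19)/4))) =32129/119520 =0.27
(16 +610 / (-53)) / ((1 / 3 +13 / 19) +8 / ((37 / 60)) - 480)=-35853 / 3720653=-0.01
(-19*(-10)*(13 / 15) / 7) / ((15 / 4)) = 1976 / 315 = 6.27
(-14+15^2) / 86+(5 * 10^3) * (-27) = -11609789 / 86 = -134997.55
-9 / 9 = -1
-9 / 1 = -9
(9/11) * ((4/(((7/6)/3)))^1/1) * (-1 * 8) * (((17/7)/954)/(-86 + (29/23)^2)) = 2589984/1275602251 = 0.00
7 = 7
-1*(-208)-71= 137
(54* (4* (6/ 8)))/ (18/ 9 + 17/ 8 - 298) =-0.55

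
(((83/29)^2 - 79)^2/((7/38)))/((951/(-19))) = -853452735000/1569456539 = -543.79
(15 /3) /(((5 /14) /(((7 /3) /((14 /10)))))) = 70 /3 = 23.33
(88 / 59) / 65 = 88 / 3835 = 0.02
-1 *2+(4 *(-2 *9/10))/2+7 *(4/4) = 7/5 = 1.40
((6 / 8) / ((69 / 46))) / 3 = 0.17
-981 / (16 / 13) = -12753 / 16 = -797.06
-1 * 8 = -8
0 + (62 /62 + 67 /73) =1.92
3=3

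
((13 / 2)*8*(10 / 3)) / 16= 65 / 6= 10.83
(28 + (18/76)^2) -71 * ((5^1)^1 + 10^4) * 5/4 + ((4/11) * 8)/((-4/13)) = -7051901529/7942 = -887925.15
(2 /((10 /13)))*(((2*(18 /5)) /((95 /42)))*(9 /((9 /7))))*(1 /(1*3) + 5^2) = 183456 /125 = 1467.65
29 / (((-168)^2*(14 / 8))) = 29 / 49392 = 0.00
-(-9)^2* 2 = -162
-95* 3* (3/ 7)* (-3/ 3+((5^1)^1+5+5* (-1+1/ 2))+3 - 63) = 91485/ 14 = 6534.64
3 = 3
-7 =-7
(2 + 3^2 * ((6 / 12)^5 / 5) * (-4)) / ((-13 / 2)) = -71 / 260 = -0.27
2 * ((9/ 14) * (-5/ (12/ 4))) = -15/ 7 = -2.14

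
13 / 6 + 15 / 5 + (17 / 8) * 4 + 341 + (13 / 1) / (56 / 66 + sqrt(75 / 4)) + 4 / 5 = 141570 * sqrt(3) / 78539 + 418049228 / 1178085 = 357.98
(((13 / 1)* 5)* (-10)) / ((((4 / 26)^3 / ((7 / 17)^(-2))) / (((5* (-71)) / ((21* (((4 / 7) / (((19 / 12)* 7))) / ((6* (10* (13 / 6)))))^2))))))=782116717537553125 / 6912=113153460291891.37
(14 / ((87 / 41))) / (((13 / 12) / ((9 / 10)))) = 5.48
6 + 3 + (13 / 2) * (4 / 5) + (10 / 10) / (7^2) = 14.22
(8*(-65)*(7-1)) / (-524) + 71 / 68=62341 / 8908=7.00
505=505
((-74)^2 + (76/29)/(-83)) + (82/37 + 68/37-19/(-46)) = 22451776933/4096714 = 5480.44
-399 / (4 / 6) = -1197 / 2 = -598.50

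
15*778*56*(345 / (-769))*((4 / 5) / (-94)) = 90185760 / 36143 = 2495.25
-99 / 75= -33 / 25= -1.32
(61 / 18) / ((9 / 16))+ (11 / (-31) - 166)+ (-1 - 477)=-1602847 / 2511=-638.33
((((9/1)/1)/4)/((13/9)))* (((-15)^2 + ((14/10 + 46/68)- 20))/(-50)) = -2851443/442000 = -6.45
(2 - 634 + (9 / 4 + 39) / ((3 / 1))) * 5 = -12365 / 4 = -3091.25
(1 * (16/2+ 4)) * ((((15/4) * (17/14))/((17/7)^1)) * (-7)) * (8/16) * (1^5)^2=-315/4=-78.75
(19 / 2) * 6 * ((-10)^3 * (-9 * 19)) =9747000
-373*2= -746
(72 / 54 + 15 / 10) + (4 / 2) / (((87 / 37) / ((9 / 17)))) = 9713 / 2958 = 3.28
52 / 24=13 / 6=2.17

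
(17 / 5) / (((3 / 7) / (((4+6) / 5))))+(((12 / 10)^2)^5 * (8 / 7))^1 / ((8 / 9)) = 4886493002 / 205078125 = 23.83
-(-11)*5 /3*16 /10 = 88 /3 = 29.33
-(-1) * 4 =4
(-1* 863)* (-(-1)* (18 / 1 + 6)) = -20712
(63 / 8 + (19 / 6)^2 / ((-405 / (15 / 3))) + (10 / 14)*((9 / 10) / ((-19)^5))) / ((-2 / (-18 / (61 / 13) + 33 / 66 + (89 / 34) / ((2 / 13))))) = -53.01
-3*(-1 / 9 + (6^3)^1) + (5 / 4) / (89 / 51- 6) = -1687289 / 2604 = -647.96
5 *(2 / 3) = 10 / 3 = 3.33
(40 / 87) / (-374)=-20 / 16269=-0.00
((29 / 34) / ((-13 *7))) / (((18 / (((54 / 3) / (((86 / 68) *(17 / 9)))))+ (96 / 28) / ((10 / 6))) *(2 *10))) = -261 / 2476084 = -0.00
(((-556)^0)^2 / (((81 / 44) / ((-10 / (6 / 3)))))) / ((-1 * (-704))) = -5 / 1296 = -0.00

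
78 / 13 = 6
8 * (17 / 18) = 68 / 9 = 7.56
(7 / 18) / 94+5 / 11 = 8537 / 18612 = 0.46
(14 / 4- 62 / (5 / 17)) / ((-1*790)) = 2073 / 7900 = 0.26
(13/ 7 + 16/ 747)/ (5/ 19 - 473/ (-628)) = 117208036/ 63412083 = 1.85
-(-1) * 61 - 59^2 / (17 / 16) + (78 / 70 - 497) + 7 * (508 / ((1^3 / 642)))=1356148323 / 595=2279240.88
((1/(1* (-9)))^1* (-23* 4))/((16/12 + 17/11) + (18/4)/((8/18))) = 0.79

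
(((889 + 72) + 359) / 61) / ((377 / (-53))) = -69960 / 22997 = -3.04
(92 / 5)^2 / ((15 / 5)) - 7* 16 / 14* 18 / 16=7789 / 75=103.85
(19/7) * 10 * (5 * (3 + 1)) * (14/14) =3800/7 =542.86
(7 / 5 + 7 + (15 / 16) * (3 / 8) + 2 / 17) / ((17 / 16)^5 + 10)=790503424 / 1011977445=0.78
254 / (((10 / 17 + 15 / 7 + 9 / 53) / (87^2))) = 662733.47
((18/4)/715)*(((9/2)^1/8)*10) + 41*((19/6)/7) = 892877/48048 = 18.58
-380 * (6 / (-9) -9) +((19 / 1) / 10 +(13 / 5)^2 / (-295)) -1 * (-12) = 163159061 / 44250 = 3687.21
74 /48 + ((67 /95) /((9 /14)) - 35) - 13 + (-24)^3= -94866431 /6840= -13869.36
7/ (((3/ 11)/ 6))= 154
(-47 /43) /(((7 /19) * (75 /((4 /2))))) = -1786 /22575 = -0.08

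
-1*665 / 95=-7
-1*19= -19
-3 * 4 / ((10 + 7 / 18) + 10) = -216 / 367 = -0.59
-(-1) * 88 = 88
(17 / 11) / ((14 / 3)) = 0.33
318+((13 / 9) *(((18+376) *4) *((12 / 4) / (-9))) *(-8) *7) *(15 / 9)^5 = 3587486398 / 6561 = 546789.57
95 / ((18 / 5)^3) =11875 / 5832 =2.04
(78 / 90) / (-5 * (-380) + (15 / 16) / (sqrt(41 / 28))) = 2592512 / 5683583055- 104 * sqrt(287) / 9472638425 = 0.00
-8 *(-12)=96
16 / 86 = 8 / 43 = 0.19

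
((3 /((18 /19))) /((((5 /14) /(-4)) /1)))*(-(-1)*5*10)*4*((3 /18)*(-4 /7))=6080 /9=675.56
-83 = -83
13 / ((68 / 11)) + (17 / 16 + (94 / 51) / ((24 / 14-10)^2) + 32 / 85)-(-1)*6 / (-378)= 256009871 / 72056880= 3.55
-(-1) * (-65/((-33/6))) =11.82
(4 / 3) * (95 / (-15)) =-76 / 9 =-8.44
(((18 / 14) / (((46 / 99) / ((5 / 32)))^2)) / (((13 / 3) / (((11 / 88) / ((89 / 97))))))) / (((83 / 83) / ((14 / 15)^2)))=19964637 / 5013938176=0.00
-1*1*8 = -8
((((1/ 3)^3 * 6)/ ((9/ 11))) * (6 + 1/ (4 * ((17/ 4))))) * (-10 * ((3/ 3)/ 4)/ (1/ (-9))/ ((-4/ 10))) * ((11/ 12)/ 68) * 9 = -311575/ 27744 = -11.23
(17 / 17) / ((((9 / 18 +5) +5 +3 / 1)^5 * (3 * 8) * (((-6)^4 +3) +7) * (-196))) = -1 / 2754731863674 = -0.00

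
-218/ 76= -109/ 38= -2.87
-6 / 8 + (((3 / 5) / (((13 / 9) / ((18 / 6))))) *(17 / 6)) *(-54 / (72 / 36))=-24981 / 260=-96.08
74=74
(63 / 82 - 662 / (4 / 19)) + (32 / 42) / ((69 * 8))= -186765875 / 59409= -3143.73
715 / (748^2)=65 / 50864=0.00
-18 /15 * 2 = -12 /5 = -2.40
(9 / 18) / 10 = 1 / 20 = 0.05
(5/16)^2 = 0.10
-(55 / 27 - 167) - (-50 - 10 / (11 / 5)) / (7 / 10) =504958 / 2079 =242.89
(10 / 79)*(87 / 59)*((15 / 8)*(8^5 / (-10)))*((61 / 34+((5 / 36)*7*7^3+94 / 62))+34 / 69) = -21852108508160 / 56495981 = -386790.50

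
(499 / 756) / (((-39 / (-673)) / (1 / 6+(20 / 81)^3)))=64863977569 / 31338012888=2.07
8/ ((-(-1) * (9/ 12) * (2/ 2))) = 32/ 3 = 10.67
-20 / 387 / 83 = -20 / 32121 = -0.00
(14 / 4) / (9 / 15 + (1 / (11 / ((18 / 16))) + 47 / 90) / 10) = 138600 / 26233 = 5.28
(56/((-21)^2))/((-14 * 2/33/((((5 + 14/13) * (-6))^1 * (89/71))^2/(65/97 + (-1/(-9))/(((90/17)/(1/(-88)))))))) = -90235524706208640/193341877982071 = -466.71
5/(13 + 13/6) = 30/91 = 0.33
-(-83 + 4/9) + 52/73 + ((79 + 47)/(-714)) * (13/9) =927172/11169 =83.01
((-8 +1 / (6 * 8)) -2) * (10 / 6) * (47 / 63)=-12.41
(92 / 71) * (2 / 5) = 184 / 355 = 0.52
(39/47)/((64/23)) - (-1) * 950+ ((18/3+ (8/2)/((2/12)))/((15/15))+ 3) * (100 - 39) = 2963.30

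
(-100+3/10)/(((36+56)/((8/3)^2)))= -7976/1035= -7.71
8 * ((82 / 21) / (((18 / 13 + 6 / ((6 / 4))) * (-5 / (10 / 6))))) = -4264 / 2205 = -1.93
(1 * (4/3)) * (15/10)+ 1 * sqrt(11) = 2+ sqrt(11) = 5.32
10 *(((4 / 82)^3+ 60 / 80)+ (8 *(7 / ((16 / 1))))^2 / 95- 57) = -561.21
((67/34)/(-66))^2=4489/5035536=0.00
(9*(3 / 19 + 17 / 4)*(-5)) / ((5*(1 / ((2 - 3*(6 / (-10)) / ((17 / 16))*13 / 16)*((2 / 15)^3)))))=-38458 / 121125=-0.32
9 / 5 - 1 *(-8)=49 / 5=9.80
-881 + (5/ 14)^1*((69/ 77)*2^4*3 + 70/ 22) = -931933/ 1078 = -864.50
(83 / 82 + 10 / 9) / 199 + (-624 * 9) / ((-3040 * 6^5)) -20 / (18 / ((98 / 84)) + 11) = -1368968089 / 1835448640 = -0.75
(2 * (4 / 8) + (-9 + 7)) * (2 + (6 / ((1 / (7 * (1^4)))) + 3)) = -47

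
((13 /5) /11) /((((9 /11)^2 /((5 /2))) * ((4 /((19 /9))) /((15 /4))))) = 13585 /7776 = 1.75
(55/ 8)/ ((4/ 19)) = 1045/ 32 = 32.66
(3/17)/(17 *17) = 3/4913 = 0.00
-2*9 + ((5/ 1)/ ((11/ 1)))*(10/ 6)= -569/ 33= -17.24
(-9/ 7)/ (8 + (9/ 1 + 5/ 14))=-2/ 27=-0.07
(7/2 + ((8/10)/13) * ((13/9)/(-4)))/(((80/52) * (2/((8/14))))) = 4069/6300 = 0.65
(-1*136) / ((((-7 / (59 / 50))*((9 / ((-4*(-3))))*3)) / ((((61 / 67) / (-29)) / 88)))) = -122366 / 33662475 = -0.00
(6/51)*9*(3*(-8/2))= -216/17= -12.71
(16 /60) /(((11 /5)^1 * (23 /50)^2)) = 10000 /17457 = 0.57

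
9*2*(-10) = -180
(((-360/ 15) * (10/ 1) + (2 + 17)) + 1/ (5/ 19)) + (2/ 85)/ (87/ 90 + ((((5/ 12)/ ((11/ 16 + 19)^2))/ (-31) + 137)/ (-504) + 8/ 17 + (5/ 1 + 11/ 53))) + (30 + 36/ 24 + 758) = 30567383137606013/ 53411123432710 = 572.30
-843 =-843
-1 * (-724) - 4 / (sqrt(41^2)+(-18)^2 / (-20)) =22439 / 31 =723.84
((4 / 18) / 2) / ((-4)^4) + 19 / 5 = 43781 / 11520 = 3.80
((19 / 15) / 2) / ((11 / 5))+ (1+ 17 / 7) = 1717 / 462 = 3.72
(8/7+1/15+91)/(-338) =-4841/17745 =-0.27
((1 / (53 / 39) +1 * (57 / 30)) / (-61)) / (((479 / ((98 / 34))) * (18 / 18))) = -68453 / 263263190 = -0.00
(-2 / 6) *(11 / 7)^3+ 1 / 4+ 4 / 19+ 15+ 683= 54521251 / 78204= 697.17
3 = 3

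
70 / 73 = 0.96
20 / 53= 0.38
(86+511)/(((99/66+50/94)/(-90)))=-5050620/191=-26443.04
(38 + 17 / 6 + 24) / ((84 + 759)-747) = 389 / 576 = 0.68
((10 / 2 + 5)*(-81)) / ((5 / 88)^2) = -250905.60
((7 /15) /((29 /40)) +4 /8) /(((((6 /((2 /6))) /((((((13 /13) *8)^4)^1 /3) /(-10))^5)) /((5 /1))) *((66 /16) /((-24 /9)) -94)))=114715689708381274112 /727184334375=157753246.72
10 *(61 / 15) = 40.67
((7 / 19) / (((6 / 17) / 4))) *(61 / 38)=7259 / 1083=6.70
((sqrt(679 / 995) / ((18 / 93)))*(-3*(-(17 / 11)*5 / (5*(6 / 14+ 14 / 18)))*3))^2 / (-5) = -6736194416511 / 13908030400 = -484.34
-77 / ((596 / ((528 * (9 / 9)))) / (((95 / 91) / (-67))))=137940 / 129779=1.06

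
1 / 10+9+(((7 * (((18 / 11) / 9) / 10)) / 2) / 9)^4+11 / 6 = 10502516378401 / 960596010000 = 10.93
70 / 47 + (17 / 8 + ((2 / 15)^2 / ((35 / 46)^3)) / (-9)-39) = -1155311440219 / 32645025000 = -35.39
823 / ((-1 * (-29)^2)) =-823 / 841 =-0.98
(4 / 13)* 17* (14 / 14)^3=68 / 13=5.23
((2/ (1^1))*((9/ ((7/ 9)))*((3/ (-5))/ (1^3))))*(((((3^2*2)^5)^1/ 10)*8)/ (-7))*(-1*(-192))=705277476864/ 1225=575736715.81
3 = 3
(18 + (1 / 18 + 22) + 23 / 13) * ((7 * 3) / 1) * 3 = 68509 / 26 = 2634.96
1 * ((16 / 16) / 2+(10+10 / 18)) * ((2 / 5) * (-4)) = -796 / 45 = -17.69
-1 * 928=-928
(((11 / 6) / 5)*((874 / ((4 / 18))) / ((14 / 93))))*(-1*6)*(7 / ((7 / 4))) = -229911.94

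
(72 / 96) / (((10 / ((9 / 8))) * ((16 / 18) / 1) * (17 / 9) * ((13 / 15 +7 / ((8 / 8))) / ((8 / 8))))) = 6561 / 1027072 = 0.01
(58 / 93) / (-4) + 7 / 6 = 94 / 93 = 1.01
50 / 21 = 2.38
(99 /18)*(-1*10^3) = -5500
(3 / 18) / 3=1 / 18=0.06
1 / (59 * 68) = 1 / 4012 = 0.00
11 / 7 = 1.57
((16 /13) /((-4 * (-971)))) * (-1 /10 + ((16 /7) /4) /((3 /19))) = 1478 /1325415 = 0.00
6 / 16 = 3 / 8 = 0.38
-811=-811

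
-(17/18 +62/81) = -277/162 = -1.71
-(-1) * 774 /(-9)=-86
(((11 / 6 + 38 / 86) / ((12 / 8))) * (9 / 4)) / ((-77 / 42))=-1761 / 946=-1.86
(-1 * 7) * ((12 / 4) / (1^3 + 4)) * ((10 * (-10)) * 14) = 5880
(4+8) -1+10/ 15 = 35/ 3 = 11.67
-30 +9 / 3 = -27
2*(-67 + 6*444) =5194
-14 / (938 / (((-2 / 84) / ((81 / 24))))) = 4 / 37989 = 0.00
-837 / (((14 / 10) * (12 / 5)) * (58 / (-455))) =453375 / 232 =1954.20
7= 7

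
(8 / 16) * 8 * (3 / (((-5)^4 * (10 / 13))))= 78 / 3125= 0.02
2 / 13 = 0.15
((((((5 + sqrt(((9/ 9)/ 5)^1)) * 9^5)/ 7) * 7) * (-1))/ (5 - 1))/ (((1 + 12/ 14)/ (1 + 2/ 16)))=-18600435/ 416 - 3720087 * sqrt(5)/ 2080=-48711.80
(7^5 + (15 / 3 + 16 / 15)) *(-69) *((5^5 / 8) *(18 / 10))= -1631392875 / 2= -815696437.50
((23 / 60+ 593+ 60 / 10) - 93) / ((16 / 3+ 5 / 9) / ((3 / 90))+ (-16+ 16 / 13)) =394979 / 126280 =3.13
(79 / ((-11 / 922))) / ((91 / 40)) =-2910.61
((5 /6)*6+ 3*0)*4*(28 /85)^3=87808 /122825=0.71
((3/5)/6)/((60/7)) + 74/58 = 22403/17400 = 1.29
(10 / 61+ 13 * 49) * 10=388670 / 61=6371.64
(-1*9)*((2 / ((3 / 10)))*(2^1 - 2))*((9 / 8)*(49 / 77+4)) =0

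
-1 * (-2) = 2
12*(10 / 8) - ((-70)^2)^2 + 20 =-24009965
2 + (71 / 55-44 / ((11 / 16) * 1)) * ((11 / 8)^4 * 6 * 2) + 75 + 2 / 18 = -2612.70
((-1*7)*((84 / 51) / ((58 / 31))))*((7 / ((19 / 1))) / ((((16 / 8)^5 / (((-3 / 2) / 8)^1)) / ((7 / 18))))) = 0.01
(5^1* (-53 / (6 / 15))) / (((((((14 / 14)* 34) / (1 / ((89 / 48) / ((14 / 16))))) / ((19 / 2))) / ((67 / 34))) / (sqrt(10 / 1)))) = -35421225* sqrt(10) / 205768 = -544.36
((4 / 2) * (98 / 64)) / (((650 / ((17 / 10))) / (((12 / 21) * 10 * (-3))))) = -357 / 2600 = -0.14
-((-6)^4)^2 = -1679616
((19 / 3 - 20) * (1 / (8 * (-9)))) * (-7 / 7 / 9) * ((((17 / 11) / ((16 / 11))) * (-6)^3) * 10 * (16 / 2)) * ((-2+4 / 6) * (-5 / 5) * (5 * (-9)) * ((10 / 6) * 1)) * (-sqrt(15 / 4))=174250 * sqrt(15) / 9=74985.26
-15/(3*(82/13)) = -65/82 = -0.79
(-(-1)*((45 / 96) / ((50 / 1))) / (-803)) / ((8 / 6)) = -9 / 1027840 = -0.00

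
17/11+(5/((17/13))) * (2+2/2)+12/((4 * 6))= 5055/374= 13.52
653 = 653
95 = 95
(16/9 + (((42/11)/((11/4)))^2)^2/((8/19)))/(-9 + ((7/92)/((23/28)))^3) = -378545210649657314/321266304581547501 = -1.18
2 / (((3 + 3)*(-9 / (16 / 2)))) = -8 / 27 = -0.30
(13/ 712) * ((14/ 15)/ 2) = 91/ 10680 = 0.01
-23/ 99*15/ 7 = -115/ 231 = -0.50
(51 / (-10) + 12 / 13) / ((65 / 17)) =-1.09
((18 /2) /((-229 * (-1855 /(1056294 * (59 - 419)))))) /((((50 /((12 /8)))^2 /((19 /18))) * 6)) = -1.28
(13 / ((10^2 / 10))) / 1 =13 / 10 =1.30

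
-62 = -62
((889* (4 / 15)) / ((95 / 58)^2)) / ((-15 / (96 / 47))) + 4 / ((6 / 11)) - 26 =-325547096 / 10604375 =-30.70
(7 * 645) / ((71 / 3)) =13545 / 71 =190.77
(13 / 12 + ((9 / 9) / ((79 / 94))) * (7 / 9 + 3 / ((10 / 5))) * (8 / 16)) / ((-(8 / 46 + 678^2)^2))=-50255 / 4354933303001088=-0.00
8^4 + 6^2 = 4132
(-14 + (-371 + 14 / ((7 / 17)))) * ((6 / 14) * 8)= -8424 / 7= -1203.43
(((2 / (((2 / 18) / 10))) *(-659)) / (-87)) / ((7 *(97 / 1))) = 39540 / 19691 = 2.01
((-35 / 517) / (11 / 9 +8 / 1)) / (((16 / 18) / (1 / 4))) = -0.00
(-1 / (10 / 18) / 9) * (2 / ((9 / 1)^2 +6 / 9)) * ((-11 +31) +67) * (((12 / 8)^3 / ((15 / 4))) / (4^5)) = -2349 / 6272000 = -0.00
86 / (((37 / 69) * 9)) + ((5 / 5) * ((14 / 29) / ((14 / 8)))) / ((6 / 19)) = 20058 / 1073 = 18.69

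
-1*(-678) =678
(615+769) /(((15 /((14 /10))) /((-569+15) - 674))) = -11896864 /75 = -158624.85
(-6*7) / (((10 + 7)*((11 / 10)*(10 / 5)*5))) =-42 / 187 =-0.22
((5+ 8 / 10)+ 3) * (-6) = -264 / 5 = -52.80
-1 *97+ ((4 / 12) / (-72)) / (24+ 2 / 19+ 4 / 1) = -11188387 / 115344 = -97.00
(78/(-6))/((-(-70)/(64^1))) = -416/35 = -11.89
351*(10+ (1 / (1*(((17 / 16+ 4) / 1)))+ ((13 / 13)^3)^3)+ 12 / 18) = 12493 / 3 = 4164.33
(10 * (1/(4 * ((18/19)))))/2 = 95/72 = 1.32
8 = 8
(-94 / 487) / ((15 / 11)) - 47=-344369 / 7305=-47.14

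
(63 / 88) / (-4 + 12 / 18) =-189 / 880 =-0.21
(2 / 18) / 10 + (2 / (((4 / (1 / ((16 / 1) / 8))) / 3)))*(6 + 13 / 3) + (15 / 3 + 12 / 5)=2729 / 180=15.16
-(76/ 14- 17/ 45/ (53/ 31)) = -86941/ 16695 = -5.21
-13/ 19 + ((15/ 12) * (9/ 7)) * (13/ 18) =507/ 1064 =0.48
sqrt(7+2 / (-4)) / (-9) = -0.28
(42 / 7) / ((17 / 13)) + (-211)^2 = 756935 / 17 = 44525.59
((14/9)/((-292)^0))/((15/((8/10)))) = 56/675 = 0.08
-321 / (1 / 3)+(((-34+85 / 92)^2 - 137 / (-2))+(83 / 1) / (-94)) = 79022391 / 397808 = 198.64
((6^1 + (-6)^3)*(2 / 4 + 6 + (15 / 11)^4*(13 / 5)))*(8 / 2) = -190504860 / 14641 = -13011.74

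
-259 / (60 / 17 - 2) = -4403 / 26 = -169.35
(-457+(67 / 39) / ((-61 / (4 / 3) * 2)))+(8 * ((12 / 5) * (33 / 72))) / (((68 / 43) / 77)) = -17311478 / 606645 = -28.54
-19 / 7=-2.71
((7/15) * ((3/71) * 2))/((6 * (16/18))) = 21/2840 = 0.01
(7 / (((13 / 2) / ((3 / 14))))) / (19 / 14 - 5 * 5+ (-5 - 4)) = -0.01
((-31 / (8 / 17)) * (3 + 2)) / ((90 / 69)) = -12121 / 48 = -252.52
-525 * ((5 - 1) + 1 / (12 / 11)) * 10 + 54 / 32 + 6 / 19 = -7846391 / 304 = -25810.50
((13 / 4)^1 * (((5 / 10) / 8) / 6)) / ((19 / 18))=39 / 1216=0.03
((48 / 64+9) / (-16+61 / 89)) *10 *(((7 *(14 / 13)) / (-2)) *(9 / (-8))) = -588735 / 21808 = -27.00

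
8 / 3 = 2.67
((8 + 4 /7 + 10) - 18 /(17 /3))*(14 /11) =3664 /187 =19.59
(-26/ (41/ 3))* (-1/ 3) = 26/ 41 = 0.63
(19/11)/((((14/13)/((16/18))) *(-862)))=-494/298683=-0.00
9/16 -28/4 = -103/16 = -6.44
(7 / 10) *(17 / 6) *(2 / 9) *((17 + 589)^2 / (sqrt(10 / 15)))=1213919 *sqrt(6) / 15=198232.14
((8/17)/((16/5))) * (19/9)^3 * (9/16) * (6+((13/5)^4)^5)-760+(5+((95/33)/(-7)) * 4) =10037289918906004884666832793/64714965820312500000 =155099980.22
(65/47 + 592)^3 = 21691961596369/103823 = 208932140.24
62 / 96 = 0.65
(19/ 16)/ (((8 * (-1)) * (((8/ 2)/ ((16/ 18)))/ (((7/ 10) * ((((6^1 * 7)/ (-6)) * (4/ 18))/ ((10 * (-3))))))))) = -931/ 777600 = -0.00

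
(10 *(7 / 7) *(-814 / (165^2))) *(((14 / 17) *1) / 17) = -2072 / 143055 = -0.01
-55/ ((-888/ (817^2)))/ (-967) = -36711895/ 858696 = -42.75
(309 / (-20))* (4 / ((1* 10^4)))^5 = -309 / 1953125000000000000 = -0.00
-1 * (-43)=43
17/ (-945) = -17/ 945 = -0.02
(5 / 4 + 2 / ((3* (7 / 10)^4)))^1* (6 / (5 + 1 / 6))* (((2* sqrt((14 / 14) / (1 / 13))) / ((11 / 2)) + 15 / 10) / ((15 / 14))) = 185624* sqrt(13) / 116963 + 69609 / 10633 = 12.27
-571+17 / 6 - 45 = -3679 / 6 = -613.17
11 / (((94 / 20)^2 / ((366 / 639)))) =134200 / 470517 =0.29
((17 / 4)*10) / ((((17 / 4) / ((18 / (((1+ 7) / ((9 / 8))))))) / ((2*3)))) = 1215 / 8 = 151.88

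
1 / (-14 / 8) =-4 / 7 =-0.57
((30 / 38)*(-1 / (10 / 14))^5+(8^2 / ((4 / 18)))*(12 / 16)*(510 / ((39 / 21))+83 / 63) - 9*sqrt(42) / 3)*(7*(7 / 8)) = 450815936823 / 1235000 - 147*sqrt(42) / 8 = 364914.06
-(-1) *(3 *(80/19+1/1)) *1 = 297/19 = 15.63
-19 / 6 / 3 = -19 / 18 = -1.06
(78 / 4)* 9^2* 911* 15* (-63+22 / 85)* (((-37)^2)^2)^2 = -161724059358309547768071 / 34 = -4756589981126751404943.26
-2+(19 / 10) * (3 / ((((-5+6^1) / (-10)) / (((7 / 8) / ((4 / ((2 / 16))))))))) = -911 / 256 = -3.56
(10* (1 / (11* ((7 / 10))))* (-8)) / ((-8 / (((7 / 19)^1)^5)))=0.01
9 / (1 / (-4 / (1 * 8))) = -9 / 2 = -4.50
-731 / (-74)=731 / 74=9.88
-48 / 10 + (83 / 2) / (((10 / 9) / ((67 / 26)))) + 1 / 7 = 333391 / 3640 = 91.59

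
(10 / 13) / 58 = 5 / 377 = 0.01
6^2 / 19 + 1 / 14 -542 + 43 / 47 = -6740065 / 12502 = -539.12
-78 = -78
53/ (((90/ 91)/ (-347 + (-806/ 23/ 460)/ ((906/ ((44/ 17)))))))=-17044717719302/ 916611525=-18595.36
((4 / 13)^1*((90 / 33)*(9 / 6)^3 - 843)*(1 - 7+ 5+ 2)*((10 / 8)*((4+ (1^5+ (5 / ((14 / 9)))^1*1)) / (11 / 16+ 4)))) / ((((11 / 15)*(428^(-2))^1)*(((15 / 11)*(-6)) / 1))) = 7360516304 / 429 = 17157380.66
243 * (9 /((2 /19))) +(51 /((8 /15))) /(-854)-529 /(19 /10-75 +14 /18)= 40184374329 /1933456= 20783.70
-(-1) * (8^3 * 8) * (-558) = -2285568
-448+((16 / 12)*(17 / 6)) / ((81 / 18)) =-36220 / 81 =-447.16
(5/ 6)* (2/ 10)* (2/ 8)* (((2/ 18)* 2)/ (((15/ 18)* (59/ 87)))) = 29/ 1770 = 0.02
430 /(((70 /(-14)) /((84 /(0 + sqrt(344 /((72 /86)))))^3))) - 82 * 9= -8001504 * sqrt(2) /1849 - 738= -6857.98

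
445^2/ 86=198025/ 86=2302.62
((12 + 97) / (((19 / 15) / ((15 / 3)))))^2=66830625 / 361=185126.39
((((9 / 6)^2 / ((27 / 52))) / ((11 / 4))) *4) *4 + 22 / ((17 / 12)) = 22856 / 561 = 40.74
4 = 4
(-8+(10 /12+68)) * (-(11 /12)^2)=-44165 /864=-51.12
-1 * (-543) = 543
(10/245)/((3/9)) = 6/49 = 0.12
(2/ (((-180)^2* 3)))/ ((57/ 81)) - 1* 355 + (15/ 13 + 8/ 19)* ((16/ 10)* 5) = -152231387/ 444600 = -342.40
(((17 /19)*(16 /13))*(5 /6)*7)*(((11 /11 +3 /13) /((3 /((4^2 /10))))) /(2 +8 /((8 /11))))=121856 /375687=0.32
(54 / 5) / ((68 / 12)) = 1.91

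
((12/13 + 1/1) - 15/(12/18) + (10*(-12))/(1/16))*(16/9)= -3449.91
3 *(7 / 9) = 7 / 3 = 2.33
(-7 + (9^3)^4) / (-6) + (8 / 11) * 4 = -1553362450511 / 33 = -47071589409.42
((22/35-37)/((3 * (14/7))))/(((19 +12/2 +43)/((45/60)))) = -1273/19040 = -0.07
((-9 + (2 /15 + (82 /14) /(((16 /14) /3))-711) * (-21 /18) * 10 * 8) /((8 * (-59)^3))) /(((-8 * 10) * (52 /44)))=1606363 /3844694880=0.00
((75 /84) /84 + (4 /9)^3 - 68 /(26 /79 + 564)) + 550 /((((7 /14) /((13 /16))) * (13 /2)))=137.48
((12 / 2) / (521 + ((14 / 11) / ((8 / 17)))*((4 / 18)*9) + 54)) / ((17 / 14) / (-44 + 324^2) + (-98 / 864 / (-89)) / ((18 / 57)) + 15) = 5591713792896 / 8115893051540017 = 0.00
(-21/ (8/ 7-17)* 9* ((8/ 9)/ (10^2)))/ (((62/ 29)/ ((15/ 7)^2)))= 261/ 1147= 0.23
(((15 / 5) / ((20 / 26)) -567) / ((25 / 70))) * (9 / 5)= -354753 / 125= -2838.02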